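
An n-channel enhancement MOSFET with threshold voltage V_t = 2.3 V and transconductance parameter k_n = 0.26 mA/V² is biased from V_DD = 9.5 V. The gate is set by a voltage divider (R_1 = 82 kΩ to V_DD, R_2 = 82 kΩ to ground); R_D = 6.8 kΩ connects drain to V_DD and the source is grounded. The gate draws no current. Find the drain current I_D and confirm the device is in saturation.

V_G = V_DD·R_2/(R_1+R_2) = 9.5×82/164 = 4.75 V. With the source grounded, V_GS = V_G = 4.75 V.
Assume saturation: I_D = (k_n/2)(V_GS − V_t)² = (0.26/2)×(4.75 − 2.3)² = 0.13×2.45² = 0.78 mA.
V_DS = V_DD − I_D·R_D = 9.5 − 0.78×6.8 = 4.19 V.
Saturation requires V_DS ≥ V_GS − V_t = 2.45 V; 4.19 ≥ 2.45 ✓.

I_D ≈ 0.78 mA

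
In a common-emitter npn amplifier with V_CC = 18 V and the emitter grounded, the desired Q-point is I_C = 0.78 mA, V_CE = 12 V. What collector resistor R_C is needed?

R_C ≈ 7.7 kΩ

Collector loop: V_CC = I_C·R_C + V_CE.
R_C = (V_CC − V_CE)/I_C = (18 − 12)/0.78 = 7.69 kΩ.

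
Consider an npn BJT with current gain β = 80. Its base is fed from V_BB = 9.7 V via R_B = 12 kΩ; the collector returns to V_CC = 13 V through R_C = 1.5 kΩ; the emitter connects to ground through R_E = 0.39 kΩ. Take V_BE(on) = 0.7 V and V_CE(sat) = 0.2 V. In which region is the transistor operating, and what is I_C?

saturation; I_C ≈ 6.7 mA

Assume active: I_B = (9.7 − 0.7)/(12 + 81×0.39) = 0.206 mA, I_C = β·I_B = 16.5 mA.
Then V_CE = 13 − 16.5×1.5 − 16.7×0.39 = -18.3 V < 0.2 V — the active assumption fails.
Re-solve with V_CE = 0.2 V. KCL at the emitter: V_E/R_E = (V_BB−0.7−V_E)/R_B + (V_CC−0.2−V_E)/R_C, giving V_E = 2.8 V.
I_C = (V_CC − 0.2 − V_E)/R_C = (12.8 − 2.8)/1.5 = 6.67 mA.
Check: I_B = (9 − 2.8)/12 = 0.517 mA, and β·I_B = 41.3 mA > I_C, confirming saturation.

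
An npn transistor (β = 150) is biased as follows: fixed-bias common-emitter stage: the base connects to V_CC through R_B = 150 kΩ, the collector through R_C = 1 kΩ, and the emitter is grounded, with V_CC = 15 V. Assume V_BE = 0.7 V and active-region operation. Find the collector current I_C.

I_C ≈ 14 mA

Base loop: V_CC = I_B·R_B + V_BE, so I_B = (15 − 0.7)/150 kΩ = 0.0953 mA.
In the active region I_C = β·I_B = 150 × 0.0953 = 14.3 mA.
Collector loop: V_CE = V_CC − I_C·R_C = 15 − 14.3×1 = 0.7 V.
Since V_CE = 0.7 V > V_CE(sat) ≈ 0.2 V, the transistor is in the active region as assumed.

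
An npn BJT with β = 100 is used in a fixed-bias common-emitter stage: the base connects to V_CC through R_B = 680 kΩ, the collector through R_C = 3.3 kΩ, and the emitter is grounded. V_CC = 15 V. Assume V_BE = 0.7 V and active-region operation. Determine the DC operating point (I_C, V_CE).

I_C ≈ 2.1 mA, V_CE ≈ 8.1 V

Base loop: V_CC = I_B·R_B + V_BE, so I_B = (15 − 0.7)/680 kΩ = 0.021 mA.
In the active region I_C = β·I_B = 100 × 0.021 = 2.1 mA.
Collector loop: V_CE = V_CC − I_C·R_C = 15 − 2.1×3.3 = 8.06 V.
Since V_CE = 8.06 V > V_CE(sat) ≈ 0.2 V, the transistor is in the active region as assumed.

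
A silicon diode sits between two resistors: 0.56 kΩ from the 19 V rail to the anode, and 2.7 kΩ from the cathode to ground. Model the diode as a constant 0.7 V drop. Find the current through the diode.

The two resistors are in series with the diode, so KVL gives 19 = I·0.56 + 0.7 + I·2.7.
I = (19 − 0.7) / (0.56 + 2.7) kΩ = 18.3 / 3.26 = 5.61 mA.

I ≈ 5.6 mA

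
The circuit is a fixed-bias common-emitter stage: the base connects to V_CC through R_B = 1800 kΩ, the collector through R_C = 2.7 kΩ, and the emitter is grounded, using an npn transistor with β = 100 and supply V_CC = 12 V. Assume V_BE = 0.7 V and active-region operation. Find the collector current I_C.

Base loop: V_CC = I_B·R_B + V_BE, so I_B = (12 − 0.7)/1800 kΩ = 0.00628 mA.
In the active region I_C = β·I_B = 100 × 0.00628 = 0.628 mA.
Collector loop: V_CE = V_CC − I_C·R_C = 12 − 0.628×2.7 = 10.3 V.
Since V_CE = 10.3 V > V_CE(sat) ≈ 0.2 V, the transistor is in the active region as assumed.

I_C ≈ 0.63 mA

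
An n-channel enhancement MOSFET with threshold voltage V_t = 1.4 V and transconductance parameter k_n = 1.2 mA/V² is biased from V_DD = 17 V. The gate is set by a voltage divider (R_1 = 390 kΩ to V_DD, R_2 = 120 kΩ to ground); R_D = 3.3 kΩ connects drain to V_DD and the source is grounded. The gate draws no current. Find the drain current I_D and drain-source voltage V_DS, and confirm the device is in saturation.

I_D ≈ 4.1 mA, V_DS ≈ 3.6 V

V_G = V_DD·R_2/(R_1+R_2) = 17×120/510 = 4 V. With the source grounded, V_GS = V_G = 4 V.
Assume saturation: I_D = (k_n/2)(V_GS − V_t)² = (1.2/2)×(4 − 1.4)² = 0.6×2.6² = 4.06 mA.
V_DS = V_DD − I_D·R_D = 17 − 4.06×3.3 = 3.62 V.
Saturation requires V_DS ≥ V_GS − V_t = 2.6 V; 3.62 ≥ 2.6 ✓.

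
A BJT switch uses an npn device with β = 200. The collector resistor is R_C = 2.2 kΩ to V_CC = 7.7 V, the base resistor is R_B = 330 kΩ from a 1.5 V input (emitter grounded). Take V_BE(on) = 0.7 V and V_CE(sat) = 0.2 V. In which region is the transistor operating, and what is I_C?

Assume active. Base-emitter loop: I_B = (V_BB − V_BE)/R_B = (1.5 − 0.7)/330 = 0.00242 mA.
I_C = β·I_B = 200×0.00242 = 0.485 mA.
V_CE = V_CC − I_C·R_C = 7.7 − 0.485×2.2 = 6.63 V > V_CE(sat), so the active-region assumption holds.

active; I_C ≈ 0.48 mA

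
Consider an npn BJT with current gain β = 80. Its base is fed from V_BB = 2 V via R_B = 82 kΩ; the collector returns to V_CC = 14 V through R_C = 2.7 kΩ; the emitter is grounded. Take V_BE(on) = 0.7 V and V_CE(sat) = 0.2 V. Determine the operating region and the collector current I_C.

active; I_C ≈ 1.3 mA

Assume active. Base-emitter loop: I_B = (V_BB − V_BE)/R_B = (2 − 0.7)/82 = 0.0159 mA.
I_C = β·I_B = 80×0.0159 = 1.27 mA.
V_CE = V_CC − I_C·R_C = 14 − 1.27×2.7 = 10.6 V > V_CE(sat), so the active-region assumption holds.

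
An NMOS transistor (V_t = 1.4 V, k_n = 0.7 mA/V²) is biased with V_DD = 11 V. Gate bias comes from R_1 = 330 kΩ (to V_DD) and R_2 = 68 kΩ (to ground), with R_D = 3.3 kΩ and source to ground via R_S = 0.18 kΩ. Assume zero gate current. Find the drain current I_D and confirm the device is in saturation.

V_G = V_DD·R_2/(R_1+R_2) = 11×68/398 = 1.88 V.
Assume saturation: I_D = (k_n/2)(V_GS − V_t)² with V_GS = V_G − I_D·R_S = 1.88 − 0.18·I_D.
Substituting gives 0.0113·I_D² − 1.06·I_D + 0.0804 = 0, with roots I_D = 0.0759 or 93.4 mA.
The root I_D = 93.4 mA gives V_GS = -14.9 V ≤ V_t, so take I_D = 0.0759 mA.
Then V_GS = 1.87 V and V_DS = V_DD − I_D(R_D+R_S) = 11 − 0.0759×3.48 = 10.7 V.
Saturation requires V_DS ≥ V_GS − V_t = 0.466 V; 10.7 ≥ 0.466 ✓.

I_D ≈ 0.076 mA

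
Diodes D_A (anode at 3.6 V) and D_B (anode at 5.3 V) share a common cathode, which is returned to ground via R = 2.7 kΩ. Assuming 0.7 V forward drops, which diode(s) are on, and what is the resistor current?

Assume both conduct. Then node N would need to be at both 3.6−0.7 = 2.9 V and 5.3−0.7 = 4.6 V, which is impossible.
Assume only D_B conducts: V_N = 5.3 − 0.7 = 4.6 V, so I_R = 4.6/2.7 = 1.7 mA.
Check D_A: its anode-to-cathode voltage is 3.6 − 4.6 = -1 V < 0.7 V, so it is off. The assumption is consistent.

Only D_B conducts; I_R ≈ 1.7 mA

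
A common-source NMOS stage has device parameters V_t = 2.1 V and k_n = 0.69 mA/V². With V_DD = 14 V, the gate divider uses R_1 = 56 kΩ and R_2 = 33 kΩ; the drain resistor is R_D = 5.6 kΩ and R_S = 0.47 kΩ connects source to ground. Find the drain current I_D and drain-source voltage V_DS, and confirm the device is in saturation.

V_G = V_DD·R_2/(R_1+R_2) = 14×33/89 = 5.19 V.
Assume saturation: I_D = (k_n/2)(V_GS − V_t)² with V_GS = V_G − I_D·R_S = 5.19 − 0.47·I_D.
Substituting gives 0.0762·I_D² − 2·I_D + 3.3 = 0, with roots I_D = 1.76 or 24.5 mA.
The root I_D = 24.5 mA gives V_GS = -6.33 V ≤ V_t, so take I_D = 1.76 mA.
Then V_GS = 4.36 V and V_DS = V_DD − I_D(R_D+R_S) = 14 − 1.76×6.07 = 3.29 V.
Saturation requires V_DS ≥ V_GS − V_t = 2.26 V; 3.29 ≥ 2.26 ✓.

I_D ≈ 1.8 mA, V_DS ≈ 3.3 V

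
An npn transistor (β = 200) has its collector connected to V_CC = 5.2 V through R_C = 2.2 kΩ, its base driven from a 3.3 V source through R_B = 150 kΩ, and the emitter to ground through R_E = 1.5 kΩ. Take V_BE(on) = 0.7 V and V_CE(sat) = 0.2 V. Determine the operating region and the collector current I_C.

Assume active. Base-emitter loop: I_B = (V_BB − V_BE)/(R_B + (β+1)R_E) = (3.3 − 0.7)/(150 + 201×1.5) = 0.00576 mA.
I_C = β·I_B = 200×0.00576 = 1.15 mA.
V_CE = V_CC − I_C·R_C − I_E·R_E = 5.2 − 1.15×2.2 − 1.16×1.5 = 0.93 V > V_CE(sat), so the active-region assumption holds.

active; I_C ≈ 1.2 mA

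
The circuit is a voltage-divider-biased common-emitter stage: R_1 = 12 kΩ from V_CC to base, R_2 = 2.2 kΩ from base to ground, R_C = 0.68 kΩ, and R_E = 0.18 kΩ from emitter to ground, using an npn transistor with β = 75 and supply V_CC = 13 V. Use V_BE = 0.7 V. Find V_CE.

V_CE ≈ 7.5 V

Thevenize the base divider: V_Th = V_CC·R_2/(R_1+R_2) = 13×2.2/14.2 = 2.01 V, R_Th = R_1‖R_2 = 1.86 kΩ.
Base-emitter loop: V_Th = I_B·R_Th + V_BE + (β+1)I_B·R_E, so I_B = (2.01 − 0.7) / (1.86 + 76×0.18) = 0.0846 mA.
I_C = β·I_B = 75×0.0846 = 6.34 mA, and I_E = (β+1)I_B = 6.43 mA.
V_CE = V_CC − I_C·R_C − I_E·R_E = 13 − 6.34×0.68 − 6.43×0.18 = 7.53 V.
V_CE = 7.53 V > 0.2 V confirms active-region operation.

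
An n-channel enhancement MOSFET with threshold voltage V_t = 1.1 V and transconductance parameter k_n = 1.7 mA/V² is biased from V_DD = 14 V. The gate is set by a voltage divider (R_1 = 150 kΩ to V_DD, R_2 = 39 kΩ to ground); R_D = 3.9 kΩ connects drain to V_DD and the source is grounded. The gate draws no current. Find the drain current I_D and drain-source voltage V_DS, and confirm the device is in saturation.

I_D ≈ 2.7 mA, V_DS ≈ 3.4 V

V_G = V_DD·R_2/(R_1+R_2) = 14×39/189 = 2.89 V. With the source grounded, V_GS = V_G = 2.89 V.
Assume saturation: I_D = (k_n/2)(V_GS − V_t)² = (1.7/2)×(2.89 − 1.1)² = 0.85×1.79² = 2.72 mA.
V_DS = V_DD − I_D·R_D = 14 − 2.72×3.9 = 3.39 V.
Saturation requires V_DS ≥ V_GS − V_t = 1.79 V; 3.39 ≥ 1.79 ✓.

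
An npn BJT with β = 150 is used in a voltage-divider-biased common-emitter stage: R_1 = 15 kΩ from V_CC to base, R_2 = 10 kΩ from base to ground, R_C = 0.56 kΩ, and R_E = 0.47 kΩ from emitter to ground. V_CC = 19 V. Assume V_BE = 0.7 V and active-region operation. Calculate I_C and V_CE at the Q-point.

Thevenize the base divider: V_Th = V_CC·R_2/(R_1+R_2) = 19×10/25 = 7.6 V, R_Th = R_1‖R_2 = 6 kΩ.
Base-emitter loop: V_Th = I_B·R_Th + V_BE + (β+1)I_B·R_E, so I_B = (7.6 − 0.7) / (6 + 151×0.47) = 0.0896 mA.
I_C = β·I_B = 150×0.0896 = 13.4 mA, and I_E = (β+1)I_B = 13.5 mA.
V_CE = V_CC − I_C·R_C − I_E·R_E = 19 − 13.4×0.56 − 13.5×0.47 = 5.11 V.
V_CE = 5.11 V > 0.2 V confirms active-region operation.

I_C ≈ 13 mA, V_CE ≈ 5.1 V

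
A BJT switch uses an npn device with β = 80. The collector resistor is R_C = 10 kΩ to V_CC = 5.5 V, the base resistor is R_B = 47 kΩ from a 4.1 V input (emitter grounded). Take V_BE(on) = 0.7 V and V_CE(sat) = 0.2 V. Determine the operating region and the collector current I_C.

saturation; I_C ≈ 0.53 mA

Assume active: I_B = (4.1 − 0.7)/47 = 0.0723 mA, giving I_C = β·I_B = 5.79 mA.
But then V_CE = 5.5 − 5.79×10 = -52.4 V < V_CE(sat) = 0.2 V — impossible in the active region.
So the transistor is saturated. With V_CE = 0.2 V, I_C = (V_CC − 0.2)/R_C = 5.3/10 = 0.53 mA.
Check: β·I_B = 5.79 mA > I_C = 0.53 mA, confirming saturation.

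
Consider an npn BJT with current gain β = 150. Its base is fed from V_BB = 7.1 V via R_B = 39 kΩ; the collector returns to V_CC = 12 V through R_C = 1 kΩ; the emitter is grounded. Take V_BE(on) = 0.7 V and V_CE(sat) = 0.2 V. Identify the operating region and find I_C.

saturation; I_C ≈ 12 mA

Assume active: I_B = (7.1 − 0.7)/39 = 0.164 mA, giving I_C = β·I_B = 24.6 mA.
But then V_CE = 12 − 24.6×1 = -12.6 V < V_CE(sat) = 0.2 V — impossible in the active region.
So the transistor is saturated. With V_CE = 0.2 V, I_C = (V_CC − 0.2)/R_C = 11.8/1 = 11.8 mA.
Check: β·I_B = 24.6 mA > I_C = 11.8 mA, confirming saturation.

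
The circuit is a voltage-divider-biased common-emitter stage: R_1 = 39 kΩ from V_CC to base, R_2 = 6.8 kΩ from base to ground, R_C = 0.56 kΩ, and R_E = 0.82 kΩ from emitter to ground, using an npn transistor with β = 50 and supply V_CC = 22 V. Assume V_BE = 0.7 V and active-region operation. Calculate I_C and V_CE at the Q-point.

Thevenize the base divider: V_Th = V_CC·R_2/(R_1+R_2) = 22×6.8/45.8 = 3.27 V, R_Th = R_1‖R_2 = 5.79 kΩ.
Base-emitter loop: V_Th = I_B·R_Th + V_BE + (β+1)I_B·R_E, so I_B = (3.27 − 0.7) / (5.79 + 51×0.82) = 0.0539 mA.
I_C = β·I_B = 50×0.0539 = 2.7 mA, and I_E = (β+1)I_B = 2.75 mA.
V_CE = V_CC − I_C·R_C − I_E·R_E = 22 − 2.7×0.56 − 2.75×0.82 = 18.2 V.
V_CE = 18.2 V > 0.2 V confirms active-region operation.

I_C ≈ 2.7 mA, V_CE ≈ 18 V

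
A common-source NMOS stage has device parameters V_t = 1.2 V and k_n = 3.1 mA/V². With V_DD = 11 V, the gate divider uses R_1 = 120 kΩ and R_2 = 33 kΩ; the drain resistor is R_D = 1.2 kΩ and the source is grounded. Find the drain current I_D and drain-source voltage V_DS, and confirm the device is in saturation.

I_D ≈ 2.1 mA, V_DS ≈ 8.4 V

V_G = V_DD·R_2/(R_1+R_2) = 11×33/153 = 2.37 V. With the source grounded, V_GS = V_G = 2.37 V.
Assume saturation: I_D = (k_n/2)(V_GS − V_t)² = (3.1/2)×(2.37 − 1.2)² = 1.55×1.17² = 2.13 mA.
V_DS = V_DD − I_D·R_D = 11 − 2.13×1.2 = 8.44 V.
Saturation requires V_DS ≥ V_GS − V_t = 1.17 V; 8.44 ≥ 1.17 ✓.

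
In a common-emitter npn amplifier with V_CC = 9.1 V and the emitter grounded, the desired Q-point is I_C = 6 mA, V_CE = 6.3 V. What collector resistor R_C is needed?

Collector loop: V_CC = I_C·R_C + V_CE.
R_C = (V_CC − V_CE)/I_C = (9.1 − 6.3)/6 = 0.467 kΩ.

R_C ≈ 0.47 kΩ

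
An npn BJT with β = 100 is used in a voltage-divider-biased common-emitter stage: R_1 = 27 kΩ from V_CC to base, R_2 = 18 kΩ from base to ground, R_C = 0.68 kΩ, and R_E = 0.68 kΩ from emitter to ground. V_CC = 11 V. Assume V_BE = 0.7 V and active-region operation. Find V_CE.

V_CE ≈ 4.6 V

Thevenize the base divider: V_Th = V_CC·R_2/(R_1+R_2) = 11×18/45 = 4.4 V, R_Th = R_1‖R_2 = 10.8 kΩ.
Base-emitter loop: V_Th = I_B·R_Th + V_BE + (β+1)I_B·R_E, so I_B = (4.4 − 0.7) / (10.8 + 101×0.68) = 0.0466 mA.
I_C = β·I_B = 100×0.0466 = 4.66 mA, and I_E = (β+1)I_B = 4.7 mA.
V_CE = V_CC − I_C·R_C − I_E·R_E = 11 − 4.66×0.68 − 4.7×0.68 = 4.64 V.
V_CE = 4.64 V > 0.2 V confirms active-region operation.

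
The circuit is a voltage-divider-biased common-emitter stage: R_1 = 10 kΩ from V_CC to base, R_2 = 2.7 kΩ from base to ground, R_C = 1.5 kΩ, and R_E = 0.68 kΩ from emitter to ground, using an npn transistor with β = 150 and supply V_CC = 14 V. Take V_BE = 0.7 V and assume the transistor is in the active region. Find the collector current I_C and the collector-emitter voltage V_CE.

Thevenize the base divider: V_Th = V_CC·R_2/(R_1+R_2) = 14×2.7/12.7 = 2.98 V, R_Th = R_1‖R_2 = 2.13 kΩ.
Base-emitter loop: V_Th = I_B·R_Th + V_BE + (β+1)I_B·R_E, so I_B = (2.98 − 0.7) / (2.13 + 151×0.68) = 0.0217 mA.
I_C = β·I_B = 150×0.0217 = 3.26 mA, and I_E = (β+1)I_B = 3.28 mA.
V_CE = V_CC − I_C·R_C − I_E·R_E = 14 − 3.26×1.5 − 3.28×0.68 = 6.88 V.
V_CE = 6.88 V > 0.2 V confirms active-region operation.

I_C ≈ 3.3 mA, V_CE ≈ 6.9 V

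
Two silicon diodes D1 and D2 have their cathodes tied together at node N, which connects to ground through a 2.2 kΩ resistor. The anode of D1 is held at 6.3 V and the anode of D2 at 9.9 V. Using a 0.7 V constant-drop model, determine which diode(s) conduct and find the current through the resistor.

Only D2 conducts; I_R ≈ 4.2 mA

Assume both conduct. Then node N would need to be at both 6.3−0.7 = 5.6 V and 9.9−0.7 = 9.2 V, which is impossible.
Assume only D2 conducts: V_N = 9.9 − 0.7 = 9.2 V, so I_R = 9.2/2.2 = 4.18 mA.
Check D1: its anode-to-cathode voltage is 6.3 − 9.2 = -2.9 V < 0.7 V, so it is off. The assumption is consistent.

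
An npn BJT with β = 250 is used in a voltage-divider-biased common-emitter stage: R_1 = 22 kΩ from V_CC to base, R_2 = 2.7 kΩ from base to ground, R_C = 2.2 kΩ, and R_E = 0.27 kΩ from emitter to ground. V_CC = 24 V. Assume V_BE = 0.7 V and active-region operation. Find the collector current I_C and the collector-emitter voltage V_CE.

I_C ≈ 6.9 mA, V_CE ≈ 7.1 V

Thevenize the base divider: V_Th = V_CC·R_2/(R_1+R_2) = 24×2.7/24.7 = 2.62 V, R_Th = R_1‖R_2 = 2.4 kΩ.
Base-emitter loop: V_Th = I_B·R_Th + V_BE + (β+1)I_B·R_E, so I_B = (2.62 − 0.7) / (2.4 + 251×0.27) = 0.0274 mA.
I_C = β·I_B = 250×0.0274 = 6.85 mA, and I_E = (β+1)I_B = 6.88 mA.
V_CE = V_CC − I_C·R_C − I_E·R_E = 24 − 6.85×2.2 − 6.88×0.27 = 7.07 V.
V_CE = 7.07 V > 0.2 V confirms active-region operation.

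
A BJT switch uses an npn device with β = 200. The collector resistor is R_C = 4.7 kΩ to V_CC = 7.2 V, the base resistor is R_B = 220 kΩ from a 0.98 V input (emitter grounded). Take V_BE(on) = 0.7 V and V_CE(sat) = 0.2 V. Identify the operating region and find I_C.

Assume active. Base-emitter loop: I_B = (V_BB − V_BE)/R_B = (0.98 − 0.7)/220 = 0.00127 mA.
I_C = β·I_B = 200×0.00127 = 0.255 mA.
V_CE = V_CC − I_C·R_C = 7.2 − 0.255×4.7 = 6 V > V_CE(sat), so the active-region assumption holds.

active; I_C ≈ 0.25 mA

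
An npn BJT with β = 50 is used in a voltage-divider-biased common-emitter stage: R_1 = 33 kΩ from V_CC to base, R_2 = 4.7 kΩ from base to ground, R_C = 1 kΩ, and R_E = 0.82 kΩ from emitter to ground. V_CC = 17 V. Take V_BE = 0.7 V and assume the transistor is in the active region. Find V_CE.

V_CE ≈ 14 V

Thevenize the base divider: V_Th = V_CC·R_2/(R_1+R_2) = 17×4.7/37.7 = 2.12 V, R_Th = R_1‖R_2 = 4.11 kΩ.
Base-emitter loop: V_Th = I_B·R_Th + V_BE + (β+1)I_B·R_E, so I_B = (2.12 − 0.7) / (4.11 + 51×0.82) = 0.0309 mA.
I_C = β·I_B = 50×0.0309 = 1.55 mA, and I_E = (β+1)I_B = 1.58 mA.
V_CE = V_CC − I_C·R_C − I_E·R_E = 17 − 1.55×1 − 1.58×0.82 = 14.2 V.
V_CE = 14.2 V > 0.2 V confirms active-region operation.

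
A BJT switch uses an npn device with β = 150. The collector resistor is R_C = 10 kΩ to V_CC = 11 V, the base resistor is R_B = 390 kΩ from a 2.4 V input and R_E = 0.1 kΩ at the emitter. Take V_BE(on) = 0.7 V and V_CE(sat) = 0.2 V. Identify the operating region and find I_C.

active; I_C ≈ 0.63 mA

Assume active. Base-emitter loop: I_B = (V_BB − V_BE)/(R_B + (β+1)R_E) = (2.4 − 0.7)/(390 + 151×0.1) = 0.0042 mA.
I_C = β·I_B = 150×0.0042 = 0.629 mA.
V_CE = V_CC − I_C·R_C − I_E·R_E = 11 − 0.629×10 − 0.634×0.1 = 4.64 V > V_CE(sat), so the active-region assumption holds.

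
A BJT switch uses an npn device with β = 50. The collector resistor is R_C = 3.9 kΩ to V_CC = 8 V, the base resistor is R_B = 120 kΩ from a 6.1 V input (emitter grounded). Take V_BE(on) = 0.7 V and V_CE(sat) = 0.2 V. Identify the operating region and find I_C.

Assume active: I_B = (6.1 − 0.7)/120 = 0.045 mA, giving I_C = β·I_B = 2.25 mA.
But then V_CE = 8 − 2.25×3.9 = -0.775 V < V_CE(sat) = 0.2 V — impossible in the active region.
So the transistor is saturated. With V_CE = 0.2 V, I_C = (V_CC − 0.2)/R_C = 7.8/3.9 = 2 mA.
Check: β·I_B = 2.25 mA > I_C = 2 mA, confirming saturation.

saturation; I_C ≈ 2 mA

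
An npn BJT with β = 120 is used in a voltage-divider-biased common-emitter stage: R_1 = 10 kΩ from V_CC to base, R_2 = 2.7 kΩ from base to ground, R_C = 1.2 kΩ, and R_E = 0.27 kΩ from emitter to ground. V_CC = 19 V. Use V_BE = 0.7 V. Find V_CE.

V_CE ≈ 2 V

Thevenize the base divider: V_Th = V_CC·R_2/(R_1+R_2) = 19×2.7/12.7 = 4.04 V, R_Th = R_1‖R_2 = 2.13 kΩ.
Base-emitter loop: V_Th = I_B·R_Th + V_BE + (β+1)I_B·R_E, so I_B = (4.04 − 0.7) / (2.13 + 121×0.27) = 0.096 mA.
I_C = β·I_B = 120×0.096 = 11.5 mA, and I_E = (β+1)I_B = 11.6 mA.
V_CE = V_CC − I_C·R_C − I_E·R_E = 19 − 11.5×1.2 − 11.6×0.27 = 2.04 V.
V_CE = 2.04 V > 0.2 V confirms active-region operation.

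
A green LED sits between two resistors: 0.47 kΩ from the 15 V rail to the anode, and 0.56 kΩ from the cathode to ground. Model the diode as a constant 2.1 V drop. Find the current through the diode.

The two resistors are in series with the diode, so KVL gives 15 = I·0.47 + 2.1 + I·0.56.
I = (15 − 2.1) / (0.47 + 0.56) kΩ = 12.9 / 1.03 = 12.5 mA.

I ≈ 13 mA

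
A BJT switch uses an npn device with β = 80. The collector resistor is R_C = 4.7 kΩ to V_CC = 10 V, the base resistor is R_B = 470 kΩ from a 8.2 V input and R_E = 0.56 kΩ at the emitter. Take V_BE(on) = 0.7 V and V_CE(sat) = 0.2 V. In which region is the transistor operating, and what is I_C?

active; I_C ≈ 1.2 mA

Assume active. Base-emitter loop: I_B = (V_BB − V_BE)/(R_B + (β+1)R_E) = (8.2 − 0.7)/(470 + 81×0.56) = 0.0146 mA.
I_C = β·I_B = 80×0.0146 = 1.16 mA.
V_CE = V_CC − I_C·R_C − I_E·R_E = 10 − 1.16×4.7 − 1.18×0.56 = 3.87 V > V_CE(sat), so the active-region assumption holds.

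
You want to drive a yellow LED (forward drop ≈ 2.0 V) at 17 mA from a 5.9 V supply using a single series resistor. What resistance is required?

R ≈ 0.23 kΩ

The resistor drops V_S − V_D = 5.9 − 2.0 = 3.9 V at 17 mA.
R = 3.9 V / 17 mA = 0.229 kΩ.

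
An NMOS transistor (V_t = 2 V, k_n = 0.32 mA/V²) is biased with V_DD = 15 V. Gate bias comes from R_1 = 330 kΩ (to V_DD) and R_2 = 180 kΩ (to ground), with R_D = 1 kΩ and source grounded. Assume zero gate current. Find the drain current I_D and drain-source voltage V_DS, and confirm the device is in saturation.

V_G = V_DD·R_2/(R_1+R_2) = 15×180/510 = 5.29 V. With the source grounded, V_GS = V_G = 5.29 V.
Assume saturation: I_D = (k_n/2)(V_GS − V_t)² = (0.32/2)×(5.29 − 2)² = 0.16×3.29² = 1.74 mA.
V_DS = V_DD − I_D·R_D = 15 − 1.74×1 = 13.3 V.
Saturation requires V_DS ≥ V_GS − V_t = 3.29 V; 13.3 ≥ 3.29 ✓.

I_D ≈ 1.7 mA, V_DS ≈ 13 V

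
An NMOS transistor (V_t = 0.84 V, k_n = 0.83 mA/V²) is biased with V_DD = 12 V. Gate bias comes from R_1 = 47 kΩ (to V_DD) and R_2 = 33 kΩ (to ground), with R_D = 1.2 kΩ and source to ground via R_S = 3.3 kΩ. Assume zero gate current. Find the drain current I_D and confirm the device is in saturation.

V_G = V_DD·R_2/(R_1+R_2) = 12×33/80 = 4.95 V.
Assume saturation: I_D = (k_n/2)(V_GS − V_t)² with V_GS = V_G − I_D·R_S = 4.95 − 3.3·I_D.
Substituting gives 4.52·I_D² − 12.3·I_D + 7.01 = 0, with roots I_D = 0.82 or 1.89 mA.
The root I_D = 1.89 mA gives V_GS = -1.3 V ≤ V_t, so take I_D = 0.82 mA.
Then V_GS = 2.25 V and V_DS = V_DD − I_D(R_D+R_S) = 12 − 0.82×4.5 = 8.31 V.
Saturation requires V_DS ≥ V_GS − V_t = 1.41 V; 8.31 ≥ 1.41 ✓.

I_D ≈ 0.82 mA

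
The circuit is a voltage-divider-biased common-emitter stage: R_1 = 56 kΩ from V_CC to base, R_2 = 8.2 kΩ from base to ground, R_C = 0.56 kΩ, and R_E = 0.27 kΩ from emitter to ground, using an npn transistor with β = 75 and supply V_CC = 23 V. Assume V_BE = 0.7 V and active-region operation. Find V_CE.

V_CE ≈ 18 V

Thevenize the base divider: V_Th = V_CC·R_2/(R_1+R_2) = 23×8.2/64.2 = 2.94 V, R_Th = R_1‖R_2 = 7.15 kΩ.
Base-emitter loop: V_Th = I_B·R_Th + V_BE + (β+1)I_B·R_E, so I_B = (2.94 − 0.7) / (7.15 + 76×0.27) = 0.0809 mA.
I_C = β·I_B = 75×0.0809 = 6.06 mA, and I_E = (β+1)I_B = 6.15 mA.
V_CE = V_CC − I_C·R_C − I_E·R_E = 23 − 6.06×0.56 − 6.15×0.27 = 17.9 V.
V_CE = 17.9 V > 0.2 V confirms active-region operation.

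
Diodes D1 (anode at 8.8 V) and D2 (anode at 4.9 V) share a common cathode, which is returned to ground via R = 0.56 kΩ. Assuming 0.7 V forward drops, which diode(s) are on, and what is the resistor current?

Only D1 conducts; I_R ≈ 14 mA

Assume both conduct. Then node N would need to be at both 8.8−0.7 = 8.1 V and 4.9−0.7 = 4.2 V, which is impossible.
Assume only D1 conducts: V_N = 8.8 − 0.7 = 8.1 V, so I_R = 8.1/0.56 = 14.5 mA.
Check D2: its anode-to-cathode voltage is 4.9 − 8.1 = -3.2 V < 0.7 V, so it is off. The assumption is consistent.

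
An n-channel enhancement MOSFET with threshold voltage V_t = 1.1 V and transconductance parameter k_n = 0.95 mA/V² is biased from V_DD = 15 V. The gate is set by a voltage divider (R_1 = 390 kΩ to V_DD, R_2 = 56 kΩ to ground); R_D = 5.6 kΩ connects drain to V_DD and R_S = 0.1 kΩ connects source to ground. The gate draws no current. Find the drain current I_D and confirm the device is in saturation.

I_D ≈ 0.27 mA

V_G = V_DD·R_2/(R_1+R_2) = 15×56/446 = 1.88 V.
Assume saturation: I_D = (k_n/2)(V_GS − V_t)² with V_GS = V_G − I_D·R_S = 1.88 − 0.1·I_D.
Substituting gives 0.00475·I_D² − 1.07·I_D + 0.292 = 0, with roots I_D = 0.272 or 226 mA.
The root I_D = 226 mA gives V_GS = -20.7 V ≤ V_t, so take I_D = 0.272 mA.
Then V_GS = 1.86 V and V_DS = V_DD − I_D(R_D+R_S) = 15 − 0.272×5.7 = 13.5 V.
Saturation requires V_DS ≥ V_GS − V_t = 0.756 V; 13.5 ≥ 0.756 ✓.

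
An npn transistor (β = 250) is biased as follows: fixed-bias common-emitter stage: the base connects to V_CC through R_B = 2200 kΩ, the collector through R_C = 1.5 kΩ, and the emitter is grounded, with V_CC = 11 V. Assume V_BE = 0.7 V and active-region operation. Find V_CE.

V_CE ≈ 9.2 V

Base loop: V_CC = I_B·R_B + V_BE, so I_B = (11 − 0.7)/2200 kΩ = 0.00468 mA.
In the active region I_C = β·I_B = 250 × 0.00468 = 1.17 mA.
Collector loop: V_CE = V_CC − I_C·R_C = 11 − 1.17×1.5 = 9.24 V.
Since V_CE = 9.24 V > V_CE(sat) ≈ 0.2 V, the transistor is in the active region as assumed.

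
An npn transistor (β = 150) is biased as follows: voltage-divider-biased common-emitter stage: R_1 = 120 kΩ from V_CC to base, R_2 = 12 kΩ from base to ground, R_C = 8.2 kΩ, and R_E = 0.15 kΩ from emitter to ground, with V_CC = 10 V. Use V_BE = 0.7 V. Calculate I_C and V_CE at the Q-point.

Thevenize the base divider: V_Th = V_CC·R_2/(R_1+R_2) = 10×12/132 = 0.909 V, R_Th = R_1‖R_2 = 10.9 kΩ.
Base-emitter loop: V_Th = I_B·R_Th + V_BE + (β+1)I_B·R_E, so I_B = (0.909 − 0.7) / (10.9 + 151×0.15) = 0.00623 mA.
I_C = β·I_B = 150×0.00623 = 0.935 mA, and I_E = (β+1)I_B = 0.941 mA.
V_CE = V_CC − I_C·R_C − I_E·R_E = 10 − 0.935×8.2 − 0.941×0.15 = 2.2 V.
V_CE = 2.2 V > 0.2 V confirms active-region operation.

I_C ≈ 0.93 mA, V_CE ≈ 2.2 V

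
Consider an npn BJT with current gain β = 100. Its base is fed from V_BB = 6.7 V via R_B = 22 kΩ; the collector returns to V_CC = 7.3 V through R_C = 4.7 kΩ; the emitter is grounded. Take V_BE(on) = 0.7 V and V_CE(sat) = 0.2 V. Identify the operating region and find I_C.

Assume active: I_B = (6.7 − 0.7)/22 = 0.273 mA, giving I_C = β·I_B = 27.3 mA.
But then V_CE = 7.3 − 27.3×4.7 = -121 V < V_CE(sat) = 0.2 V — impossible in the active region.
So the transistor is saturated. With V_CE = 0.2 V, I_C = (V_CC − 0.2)/R_C = 7.1/4.7 = 1.51 mA.
Check: β·I_B = 27.3 mA > I_C = 1.51 mA, confirming saturation.

saturation; I_C ≈ 1.5 mA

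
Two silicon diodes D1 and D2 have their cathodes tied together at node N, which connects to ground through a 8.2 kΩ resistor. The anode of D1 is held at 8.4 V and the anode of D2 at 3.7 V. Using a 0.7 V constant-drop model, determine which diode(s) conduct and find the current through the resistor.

Only D1 conducts; I_R ≈ 0.94 mA

Assume both conduct. Then node N would need to be at both 8.4−0.7 = 7.7 V and 3.7−0.7 = 3 V, which is impossible.
Assume only D1 conducts: V_N = 8.4 − 0.7 = 7.7 V, so I_R = 7.7/8.2 = 0.939 mA.
Check D2: its anode-to-cathode voltage is 3.7 − 7.7 = -4 V < 0.7 V, so it is off. The assumption is consistent.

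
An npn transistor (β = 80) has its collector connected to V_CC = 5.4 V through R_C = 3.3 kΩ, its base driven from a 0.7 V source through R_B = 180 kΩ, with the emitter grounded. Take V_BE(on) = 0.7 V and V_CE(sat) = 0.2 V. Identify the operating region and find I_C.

cutoff; I_C ≈ 0

V_BB = 0.7 V ≤ V_BE(on) = 0.7 V, so the base-emitter junction is not forward biased.
The transistor is in cutoff: I_B = I_C = 0.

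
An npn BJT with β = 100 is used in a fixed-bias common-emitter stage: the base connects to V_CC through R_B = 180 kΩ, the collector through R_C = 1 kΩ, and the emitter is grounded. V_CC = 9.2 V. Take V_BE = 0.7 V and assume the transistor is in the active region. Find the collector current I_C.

Base loop: V_CC = I_B·R_B + V_BE, so I_B = (9.2 − 0.7)/180 kΩ = 0.0472 mA.
In the active region I_C = β·I_B = 100 × 0.0472 = 4.72 mA.
Collector loop: V_CE = V_CC − I_C·R_C = 9.2 − 4.72×1 = 4.48 V.
Since V_CE = 4.48 V > V_CE(sat) ≈ 0.2 V, the transistor is in the active region as assumed.

I_C ≈ 4.7 mA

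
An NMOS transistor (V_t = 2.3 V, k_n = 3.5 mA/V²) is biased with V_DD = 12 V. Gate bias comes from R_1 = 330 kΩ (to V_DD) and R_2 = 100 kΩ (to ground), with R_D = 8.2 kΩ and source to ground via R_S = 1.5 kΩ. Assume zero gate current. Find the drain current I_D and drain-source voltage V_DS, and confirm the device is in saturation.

I_D ≈ 0.14 mA, V_DS ≈ 11 V

V_G = V_DD·R_2/(R_1+R_2) = 12×100/430 = 2.79 V.
Assume saturation: I_D = (k_n/2)(V_GS − V_t)² with V_GS = V_G − I_D·R_S = 2.79 − 1.5·I_D.
Substituting gives 3.94·I_D² − 3.58·I_D + 0.421 = 0, with roots I_D = 0.139 or 0.769 mA.
The root I_D = 0.769 mA gives V_GS = 1.64 V ≤ V_t, so take I_D = 0.139 mA.
Then V_GS = 2.58 V and V_DS = V_DD − I_D(R_D+R_S) = 12 − 0.139×9.7 = 10.7 V.
Saturation requires V_DS ≥ V_GS − V_t = 0.282 V; 10.7 ≥ 0.282 ✓.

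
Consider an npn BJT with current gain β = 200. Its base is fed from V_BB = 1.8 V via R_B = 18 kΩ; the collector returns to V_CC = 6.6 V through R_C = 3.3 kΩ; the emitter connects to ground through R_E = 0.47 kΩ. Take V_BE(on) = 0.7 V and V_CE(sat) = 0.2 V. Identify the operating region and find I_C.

Assume active: I_B = (1.8 − 0.7)/(18 + 201×0.47) = 0.00978 mA, I_C = β·I_B = 1.96 mA.
Then V_CE = 6.6 − 1.96×3.3 − 1.97×0.47 = -0.779 V < 0.2 V — the active assumption fails.
Re-solve with V_CE = 0.2 V. KCL at the emitter: V_E/R_E = (V_BB−0.7−V_E)/R_B + (V_CC−0.2−V_E)/R_C, giving V_E = 0.805 V.
I_C = (V_CC − 0.2 − V_E)/R_C = (6.4 − 0.805)/3.3 = 1.7 mA.
Check: I_B = (1.1 − 0.805)/18 = 0.0164 mA, and β·I_B = 3.28 mA > I_C, confirming saturation.

saturation; I_C ≈ 1.7 mA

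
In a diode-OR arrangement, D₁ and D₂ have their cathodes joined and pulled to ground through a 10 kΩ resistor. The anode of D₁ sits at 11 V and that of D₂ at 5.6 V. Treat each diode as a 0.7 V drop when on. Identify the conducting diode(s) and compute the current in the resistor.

Only D₁ conducts; I_R ≈ 1 mA

Assume both conduct. Then node N would need to be at both 11−0.7 = 10.3 V and 5.6−0.7 = 4.9 V, which is impossible.
Assume only D₁ conducts: V_N = 11 − 0.7 = 10.3 V, so I_R = 10.3/10 = 1.03 mA.
Check D₂: its anode-to-cathode voltage is 5.6 − 10.3 = -4.7 V < 0.7 V, so it is off. The assumption is consistent.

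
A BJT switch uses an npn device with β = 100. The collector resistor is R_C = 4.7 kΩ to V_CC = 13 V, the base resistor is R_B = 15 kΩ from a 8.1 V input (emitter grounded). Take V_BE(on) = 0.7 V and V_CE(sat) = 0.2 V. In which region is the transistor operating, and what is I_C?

Assume active: I_B = (8.1 − 0.7)/15 = 0.493 mA, giving I_C = β·I_B = 49.3 mA.
But then V_CE = 13 − 49.3×4.7 = -219 V < V_CE(sat) = 0.2 V — impossible in the active region.
So the transistor is saturated. With V_CE = 0.2 V, I_C = (V_CC − 0.2)/R_C = 12.8/4.7 = 2.72 mA.
Check: β·I_B = 49.3 mA > I_C = 2.72 mA, confirming saturation.

saturation; I_C ≈ 2.7 mA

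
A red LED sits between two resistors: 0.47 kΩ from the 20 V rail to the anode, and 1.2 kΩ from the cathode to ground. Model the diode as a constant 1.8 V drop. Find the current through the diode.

The two resistors are in series with the diode, so KVL gives 20 = I·0.47 + 1.8 + I·1.2.
I = (20 − 1.8) / (0.47 + 1.2) kΩ = 18.2 / 1.67 = 10.9 mA.

I ≈ 11 mA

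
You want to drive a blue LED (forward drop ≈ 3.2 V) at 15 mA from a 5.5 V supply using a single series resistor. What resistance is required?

R ≈ 0.15 kΩ

The resistor drops V_S − V_D = 5.5 − 3.2 = 2.3 V at 15 mA.
R = 2.3 V / 15 mA = 0.153 kΩ.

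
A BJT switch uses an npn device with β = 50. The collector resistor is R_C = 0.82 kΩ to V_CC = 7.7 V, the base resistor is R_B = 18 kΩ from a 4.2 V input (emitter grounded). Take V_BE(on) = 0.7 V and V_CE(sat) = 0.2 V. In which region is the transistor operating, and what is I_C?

saturation; I_C ≈ 9.1 mA

Assume active: I_B = (4.2 − 0.7)/18 = 0.194 mA, giving I_C = β·I_B = 9.72 mA.
But then V_CE = 7.7 − 9.72×0.82 = -0.272 V < V_CE(sat) = 0.2 V — impossible in the active region.
So the transistor is saturated. With V_CE = 0.2 V, I_C = (V_CC − 0.2)/R_C = 7.5/0.82 = 9.15 mA.
Check: β·I_B = 9.72 mA > I_C = 9.15 mA, confirming saturation.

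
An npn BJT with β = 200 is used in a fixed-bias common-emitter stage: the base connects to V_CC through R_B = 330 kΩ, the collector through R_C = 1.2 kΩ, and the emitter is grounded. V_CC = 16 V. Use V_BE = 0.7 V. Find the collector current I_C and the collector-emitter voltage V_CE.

Base loop: V_CC = I_B·R_B + V_BE, so I_B = (16 − 0.7)/330 kΩ = 0.0464 mA.
In the active region I_C = β·I_B = 200 × 0.0464 = 9.27 mA.
Collector loop: V_CE = V_CC − I_C·R_C = 16 − 9.27×1.2 = 4.87 V.
Since V_CE = 4.87 V > V_CE(sat) ≈ 0.2 V, the transistor is in the active region as assumed.

I_C ≈ 9.3 mA, V_CE ≈ 4.9 V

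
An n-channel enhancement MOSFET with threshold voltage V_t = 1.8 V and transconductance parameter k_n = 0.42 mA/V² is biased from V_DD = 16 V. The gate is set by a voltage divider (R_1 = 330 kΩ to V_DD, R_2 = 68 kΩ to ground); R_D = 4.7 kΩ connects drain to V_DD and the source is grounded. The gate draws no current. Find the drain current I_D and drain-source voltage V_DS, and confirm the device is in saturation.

I_D ≈ 0.18 mA, V_DS ≈ 15 V

V_G = V_DD·R_2/(R_1+R_2) = 16×68/398 = 2.73 V. With the source grounded, V_GS = V_G = 2.73 V.
Assume saturation: I_D = (k_n/2)(V_GS − V_t)² = (0.42/2)×(2.73 − 1.8)² = 0.21×0.934² = 0.183 mA.
V_DS = V_DD − I_D·R_D = 16 − 0.183×4.7 = 15.1 V.
Saturation requires V_DS ≥ V_GS − V_t = 0.934 V; 15.1 ≥ 0.934 ✓.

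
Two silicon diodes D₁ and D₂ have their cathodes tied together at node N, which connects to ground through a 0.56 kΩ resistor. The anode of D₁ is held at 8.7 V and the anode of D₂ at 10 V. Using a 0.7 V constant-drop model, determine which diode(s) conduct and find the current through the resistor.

Assume both conduct. Then node N would need to be at both 8.7−0.7 = 8 V and 10−0.7 = 9.3 V, which is impossible.
Assume only D₂ conducts: V_N = 10 − 0.7 = 9.3 V, so I_R = 9.3/0.56 = 16.6 mA.
Check D₁: its anode-to-cathode voltage is 8.7 − 9.3 = -0.6 V < 0.7 V, so it is off. The assumption is consistent.

Only D₂ conducts; I_R ≈ 17 mA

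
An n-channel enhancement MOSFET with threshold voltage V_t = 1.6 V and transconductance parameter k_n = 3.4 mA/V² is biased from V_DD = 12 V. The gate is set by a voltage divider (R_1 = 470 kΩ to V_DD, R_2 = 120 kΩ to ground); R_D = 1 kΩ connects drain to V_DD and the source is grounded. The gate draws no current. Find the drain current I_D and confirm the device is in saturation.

V_G = V_DD·R_2/(R_1+R_2) = 12×120/590 = 2.44 V. With the source grounded, V_GS = V_G = 2.44 V.
Assume saturation: I_D = (k_n/2)(V_GS − V_t)² = (3.4/2)×(2.44 − 1.6)² = 1.7×0.841² = 1.2 mA.
V_DS = V_DD − I_D·R_D = 12 − 1.2×1 = 10.8 V.
Saturation requires V_DS ≥ V_GS − V_t = 0.841 V; 10.8 ≥ 0.841 ✓.

I_D ≈ 1.2 mA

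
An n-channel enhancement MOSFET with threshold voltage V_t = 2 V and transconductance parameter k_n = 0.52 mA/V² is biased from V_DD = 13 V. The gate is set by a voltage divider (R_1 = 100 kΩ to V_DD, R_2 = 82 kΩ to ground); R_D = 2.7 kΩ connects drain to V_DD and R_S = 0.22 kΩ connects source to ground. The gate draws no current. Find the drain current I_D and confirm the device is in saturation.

I_D ≈ 2.7 mA

V_G = V_DD·R_2/(R_1+R_2) = 13×82/182 = 5.86 V.
Assume saturation: I_D = (k_n/2)(V_GS − V_t)² with V_GS = V_G − I_D·R_S = 5.86 − 0.22·I_D.
Substituting gives 0.0126·I_D² − 1.44·I_D + 3.87 = 0, with roots I_D = 2.75 or 112 mA.
The root I_D = 112 mA gives V_GS = -18.7 V ≤ V_t, so take I_D = 2.75 mA.
Then V_GS = 5.25 V and V_DS = V_DD − I_D(R_D+R_S) = 13 − 2.75×2.92 = 4.97 V.
Saturation requires V_DS ≥ V_GS − V_t = 3.25 V; 4.97 ≥ 3.25 ✓.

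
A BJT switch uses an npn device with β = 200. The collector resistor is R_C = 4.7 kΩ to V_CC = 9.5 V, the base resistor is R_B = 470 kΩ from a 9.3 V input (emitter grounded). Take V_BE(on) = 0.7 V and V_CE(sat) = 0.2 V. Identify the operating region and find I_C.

saturation; I_C ≈ 2 mA

Assume active: I_B = (9.3 − 0.7)/470 = 0.0183 mA, giving I_C = β·I_B = 3.66 mA.
But then V_CE = 9.5 − 3.66×4.7 = -7.7 V < V_CE(sat) = 0.2 V — impossible in the active region.
So the transistor is saturated. With V_CE = 0.2 V, I_C = (V_CC − 0.2)/R_C = 9.3/4.7 = 1.98 mA.
Check: β·I_B = 3.66 mA > I_C = 1.98 mA, confirming saturation.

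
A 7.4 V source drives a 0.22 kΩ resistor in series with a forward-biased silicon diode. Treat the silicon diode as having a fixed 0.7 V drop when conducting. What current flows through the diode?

KVL around the loop: 7.4 = V_D + I·R = 0.7 + I × 0.22 kΩ.
So I = (7.4 − 0.7) / 0.22 kΩ = 6.7 / 0.22 = 30.5 mA.

I ≈ 30 mA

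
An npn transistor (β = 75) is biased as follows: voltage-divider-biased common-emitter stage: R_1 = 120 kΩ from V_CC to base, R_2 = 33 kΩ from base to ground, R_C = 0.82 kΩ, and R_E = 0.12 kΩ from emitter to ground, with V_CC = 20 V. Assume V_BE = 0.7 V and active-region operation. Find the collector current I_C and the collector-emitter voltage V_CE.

Thevenize the base divider: V_Th = V_CC·R_2/(R_1+R_2) = 20×33/153 = 4.31 V, R_Th = R_1‖R_2 = 25.9 kΩ.
Base-emitter loop: V_Th = I_B·R_Th + V_BE + (β+1)I_B·R_E, so I_B = (4.31 − 0.7) / (25.9 + 76×0.12) = 0.103 mA.
I_C = β·I_B = 75×0.103 = 7.74 mA, and I_E = (β+1)I_B = 7.85 mA.
V_CE = V_CC − I_C·R_C − I_E·R_E = 20 − 7.74×0.82 − 7.85×0.12 = 12.7 V.
V_CE = 12.7 V > 0.2 V confirms active-region operation.

I_C ≈ 7.7 mA, V_CE ≈ 13 V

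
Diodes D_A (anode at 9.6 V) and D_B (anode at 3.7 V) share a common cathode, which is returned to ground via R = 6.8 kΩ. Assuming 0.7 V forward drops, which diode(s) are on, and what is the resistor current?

Only D_A conducts; I_R ≈ 1.3 mA

Assume both conduct. Then node N would need to be at both 9.6−0.7 = 8.9 V and 3.7−0.7 = 3 V, which is impossible.
Assume only D_A conducts: V_N = 9.6 − 0.7 = 8.9 V, so I_R = 8.9/6.8 = 1.31 mA.
Check D_B: its anode-to-cathode voltage is 3.7 − 8.9 = -5.2 V < 0.7 V, so it is off. The assumption is consistent.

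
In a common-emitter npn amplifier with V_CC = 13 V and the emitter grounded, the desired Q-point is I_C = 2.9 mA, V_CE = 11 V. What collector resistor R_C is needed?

R_C ≈ 0.69 kΩ

Collector loop: V_CC = I_C·R_C + V_CE.
R_C = (V_CC − V_CE)/I_C = (13 − 11)/2.9 = 0.69 kΩ.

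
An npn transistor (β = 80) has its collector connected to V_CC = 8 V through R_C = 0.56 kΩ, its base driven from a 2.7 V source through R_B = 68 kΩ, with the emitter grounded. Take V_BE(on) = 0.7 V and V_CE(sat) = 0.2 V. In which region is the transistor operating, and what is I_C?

active; I_C ≈ 2.4 mA

Assume active. Base-emitter loop: I_B = (V_BB − V_BE)/R_B = (2.7 − 0.7)/68 = 0.0294 mA.
I_C = β·I_B = 80×0.0294 = 2.35 mA.
V_CE = V_CC − I_C·R_C = 8 − 2.35×0.56 = 6.68 V > V_CE(sat), so the active-region assumption holds.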